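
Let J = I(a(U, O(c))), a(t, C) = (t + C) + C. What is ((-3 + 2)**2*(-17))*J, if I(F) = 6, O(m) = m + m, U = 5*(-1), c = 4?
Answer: -102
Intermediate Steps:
U = -5
O(m) = 2*m
a(t, C) = t + 2*C (a(t, C) = (C + t) + C = t + 2*C)
J = 6
((-3 + 2)**2*(-17))*J = ((-3 + 2)**2*(-17))*6 = ((-1)**2*(-17))*6 = (1*(-17))*6 = -17*6 = -102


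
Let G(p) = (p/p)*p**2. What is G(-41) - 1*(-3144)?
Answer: 4825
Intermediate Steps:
G(p) = p**2 (G(p) = 1*p**2 = p**2)
G(-41) - 1*(-3144) = (-41)**2 - 1*(-3144) = 1681 + 3144 = 4825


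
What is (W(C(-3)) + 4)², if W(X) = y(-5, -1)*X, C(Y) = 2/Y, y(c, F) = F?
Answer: 196/9 ≈ 21.778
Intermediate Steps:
W(X) = -X
(W(C(-3)) + 4)² = (-2/(-3) + 4)² = (-2*(-1)/3 + 4)² = (-1*(-⅔) + 4)² = (⅔ + 4)² = (14/3)² = 196/9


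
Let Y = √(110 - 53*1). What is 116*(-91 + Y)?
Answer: -10556 + 116*√57 ≈ -9680.2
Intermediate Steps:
Y = √57 (Y = √(110 - 53) = √57 ≈ 7.5498)
116*(-91 + Y) = 116*(-91 + √57) = -10556 + 116*√57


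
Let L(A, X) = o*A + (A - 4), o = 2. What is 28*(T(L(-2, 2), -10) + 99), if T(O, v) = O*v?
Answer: 5572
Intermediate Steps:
L(A, X) = -4 + 3*A (L(A, X) = 2*A + (A - 4) = 2*A + (-4 + A) = -4 + 3*A)
28*(T(L(-2, 2), -10) + 99) = 28*((-4 + 3*(-2))*(-10) + 99) = 28*((-4 - 6)*(-10) + 99) = 28*(-10*(-10) + 99) = 28*(100 + 99) = 28*199 = 5572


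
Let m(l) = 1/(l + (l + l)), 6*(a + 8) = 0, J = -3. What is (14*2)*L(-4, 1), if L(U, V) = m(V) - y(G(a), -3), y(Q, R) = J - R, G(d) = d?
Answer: 28/3 ≈ 9.3333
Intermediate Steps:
a = -8 (a = -8 + (⅙)*0 = -8 + 0 = -8)
y(Q, R) = -3 - R
m(l) = 1/(3*l) (m(l) = 1/(l + 2*l) = 1/(3*l))
L(U, V) = 1/(3*V) (L(U, V) = 1/(3*V) - (-3 - 1*(-3)) = 1/(3*V) - (-3 + 3) = 1/(3*V) - 1*0 = 1/(3*V) + 0 = 1/(3*V))
(14*2)*L(-4, 1) = (14*2)*((⅓)/1) = 28*((⅓)*1) = 28*(⅓) = 28/3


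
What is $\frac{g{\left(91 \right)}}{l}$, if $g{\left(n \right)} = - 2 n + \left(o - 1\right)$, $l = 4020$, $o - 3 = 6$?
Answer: $- \frac{29}{670} \approx -0.043284$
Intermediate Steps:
$o = 9$ ($o = 3 + 6 = 9$)
$g{\left(n \right)} = 8 - 2 n$ ($g{\left(n \right)} = - 2 n + \left(9 - 1\right) = - 2 n + 8 = 8 - 2 n$)
$\frac{g{\left(91 \right)}}{l} = \frac{8 - 182}{4020} = \left(8 - 182\right) \frac{1}{4020} = \left(-174\right) \frac{1}{4020} = - \frac{29}{670}$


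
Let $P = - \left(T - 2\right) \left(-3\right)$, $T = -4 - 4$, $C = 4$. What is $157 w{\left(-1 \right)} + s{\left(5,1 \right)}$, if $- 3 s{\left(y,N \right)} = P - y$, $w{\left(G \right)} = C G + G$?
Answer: $- \frac{2320}{3} \approx -773.33$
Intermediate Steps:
$w{\left(G \right)} = 5 G$ ($w{\left(G \right)} = 4 G + G = 5 G$)
$T = -8$
$P = -30$ ($P = - \left(-8 - 2\right) \left(-3\right) = - \left(-10\right) \left(-3\right) = \left(-1\right) 30 = -30$)
$s{\left(y,N \right)} = 10 + \frac{y}{3}$ ($s{\left(y,N \right)} = - \frac{-30 - y}{3} = 10 + \frac{y}{3}$)
$157 w{\left(-1 \right)} + s{\left(5,1 \right)} = 157 \cdot 5 \left(-1\right) + \left(10 + \frac{1}{3} \cdot 5\right) = 157 \left(-5\right) + \left(10 + \frac{5}{3}\right) = -785 + \frac{35}{3} = - \frac{2320}{3}$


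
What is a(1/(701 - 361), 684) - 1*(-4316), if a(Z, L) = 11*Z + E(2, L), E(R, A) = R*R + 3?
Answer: 1469831/340 ≈ 4323.0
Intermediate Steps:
E(R, A) = 3 + R² (E(R, A) = R² + 3 = 3 + R²)
a(Z, L) = 7 + 11*Z (a(Z, L) = 11*Z + (3 + 2²) = 11*Z + (3 + 4) = 11*Z + 7 = 7 + 11*Z)
a(1/(701 - 361), 684) - 1*(-4316) = (7 + 11/(701 - 361)) - 1*(-4316) = (7 + 11/340) + 4316 = 2391/340 + 4316 = 1469831/340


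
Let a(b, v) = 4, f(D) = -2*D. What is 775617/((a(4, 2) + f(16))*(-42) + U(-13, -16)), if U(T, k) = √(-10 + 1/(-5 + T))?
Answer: 16418260656/24893749 - 2326851*I*√362/24893749 ≈ 659.53 - 1.7784*I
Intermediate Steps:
775617/((a(4, 2) + f(16))*(-42) + U(-13, -16)) = 775617/((4 - 2*16)*(-42) + √((51 - 10*(-13))/(-5 - 13))) = 775617/((4 - 32)*(-42) + √((51 + 130)/(-18))) = 775617/(-28*(-42) + √(-1/18*181)) = 775617/(1176 + √(-181/18)) = 775617/(1176 + I*√362/6)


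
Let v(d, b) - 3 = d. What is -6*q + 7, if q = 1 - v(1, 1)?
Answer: 25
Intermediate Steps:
v(d, b) = 3 + d
q = -3 (q = 1 - (3 + 1) = 1 - 1*4 = 1 - 4 = -3)
-6*q + 7 = -6*(-3) + 7 = 18 + 7 = 25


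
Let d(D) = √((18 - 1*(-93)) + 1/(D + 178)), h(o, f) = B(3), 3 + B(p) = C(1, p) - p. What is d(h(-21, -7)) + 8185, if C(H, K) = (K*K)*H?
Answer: 8185 + 2*√909163/181 ≈ 8195.5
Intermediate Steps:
C(H, K) = H*K² (C(H, K) = K²*H = H*K²)
B(p) = -3 + p² - p (B(p) = -3 + (1*p² - p) = -3 + (p² - p) = -3 + p² - p)
h(o, f) = 3 (h(o, f) = -3 + 3² - 1*3 = -3 + 9 - 3 = 3)
d(D) = √(111 + 1/(178 + D)) (d(D) = √((18 + 93) + 1/(178 + D)) = √(111 + 1/(178 + D)))
d(h(-21, -7)) + 8185 = √((19759 + 111*3)/(178 + 3)) + 8185 = √((19759 + 333)/181) + 8185 = √((1/181)*20092) + 8185 = √(20092/181) + 8185 = 2*√909163/181 + 8185 = 8185 + 2*√909163/181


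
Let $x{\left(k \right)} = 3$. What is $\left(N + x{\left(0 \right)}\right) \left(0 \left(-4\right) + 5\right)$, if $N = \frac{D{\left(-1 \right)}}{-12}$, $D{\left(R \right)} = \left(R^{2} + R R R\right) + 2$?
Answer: $\frac{85}{6} \approx 14.167$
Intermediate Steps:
$D{\left(R \right)} = 2 + R^{2} + R^{3}$ ($D{\left(R \right)} = \left(R^{2} + R^{2} R\right) + 2 = \left(R^{2} + R^{3}\right) + 2 = 2 + R^{2} + R^{3}$)
$N = - \frac{1}{6}$ ($N = \frac{2 + \left(-1\right)^{2} + \left(-1\right)^{3}}{-12} = \left(2 + 1 - 1\right) \left(- \frac{1}{12}\right) = 2 \left(- \frac{1}{12}\right) = - \frac{1}{6} \approx -0.16667$)
$\left(N + x{\left(0 \right)}\right) \left(0 \left(-4\right) + 5\right) = \left(- \frac{1}{6} + 3\right) \left(0 \left(-4\right) + 5\right) = \frac{17 \left(0 + 5\right)}{6} = \frac{17}{6} \cdot 5 = \frac{85}{6}$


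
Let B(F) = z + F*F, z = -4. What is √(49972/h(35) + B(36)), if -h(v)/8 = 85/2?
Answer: √8272795/85 ≈ 33.838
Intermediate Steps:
h(v) = -340 (h(v) = -680/2 = -8*85/2 = -340)
B(F) = -4 + F² (B(F) = -4 + F*F = -4 + F²)
√(49972/h(35) + B(36)) = √(49972/(-340) + (-4 + 36²)) = √(49972*(-1/340) + (-4 + 1296)) = √(-12493/85 + 1292) = √(97327/85) = √8272795/85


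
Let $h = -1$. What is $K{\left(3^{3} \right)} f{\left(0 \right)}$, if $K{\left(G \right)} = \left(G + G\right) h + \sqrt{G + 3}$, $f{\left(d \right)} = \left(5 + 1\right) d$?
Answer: $0$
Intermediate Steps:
$f{\left(d \right)} = 6 d$
$K{\left(G \right)} = \sqrt{3 + G} - 2 G$ ($K{\left(G \right)} = \left(G + G\right) \left(-1\right) + \sqrt{G + 3} = 2 G \left(-1\right) + \sqrt{3 + G} = - 2 G + \sqrt{3 + G} = \sqrt{3 + G} - 2 G$)
$K{\left(3^{3} \right)} f{\left(0 \right)} = \left(\sqrt{3 + 3^{3}} - 2 \cdot 3^{3}\right) 6 \cdot 0 = \left(\sqrt{3 + 27} - 54\right) 0 = \left(\sqrt{30} - 54\right) 0 = \left(-54 + \sqrt{30}\right) 0 = 0$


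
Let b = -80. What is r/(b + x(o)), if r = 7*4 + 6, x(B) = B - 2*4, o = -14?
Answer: -⅓ ≈ -0.33333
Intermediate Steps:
x(B) = -8 + B (x(B) = B - 8 = -8 + B)
r = 34 (r = 28 + 6 = 34)
r/(b + x(o)) = 34/(-80 + (-8 - 14)) = 34/(-80 - 22) = 34/(-102) = -1/102*34 = -⅓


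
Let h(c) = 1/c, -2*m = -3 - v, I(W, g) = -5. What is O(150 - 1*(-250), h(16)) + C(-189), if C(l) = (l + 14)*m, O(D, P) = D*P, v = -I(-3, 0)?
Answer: -675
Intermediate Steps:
v = 5 (v = -1*(-5) = 5)
m = 4 (m = -(-3 - 1*5)/2 = -(-3 - 5)/2 = -½*(-8) = 4)
C(l) = 56 + 4*l (C(l) = (l + 14)*4 = (14 + l)*4 = 56 + 4*l)
O(150 - 1*(-250), h(16)) + C(-189) = (150 - 1*(-250))/16 + (56 + 4*(-189)) = (150 + 250)*(1/16) + (56 - 756) = 400*(1/16) - 700 = 25 - 700 = -675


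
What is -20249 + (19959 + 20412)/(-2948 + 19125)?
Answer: -327527702/16177 ≈ -20247.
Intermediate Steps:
-20249 + (19959 + 20412)/(-2948 + 19125) = -20249 + 40371/16177 = -327527702/16177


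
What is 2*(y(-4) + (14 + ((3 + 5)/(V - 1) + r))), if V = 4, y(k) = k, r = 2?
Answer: 88/3 ≈ 29.333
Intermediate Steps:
2*(y(-4) + (14 + ((3 + 5)/(V - 1) + r))) = 2*(-4 + (14 + ((3 + 5)/(4 - 1) + 2))) = 2*(-4 + (14 + (8/3 + 2))) = 2*(-4 + (14 + 14/3)) = 2*(-4 + 56/3) = 2*(44/3) = 88/3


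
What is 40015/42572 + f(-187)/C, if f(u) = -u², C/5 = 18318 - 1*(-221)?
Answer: 2220490157/3946211540 ≈ 0.56269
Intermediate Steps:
C = 92695 (C = 5*(18318 - 1*(-221)) = 5*(18318 + 221) = 5*18539 = 92695)
40015/42572 + f(-187)/C = 40015/42572 - 1*(-187)²/92695 = 40015*(1/42572) - 1*34969*(1/92695) = 40015/42572 - 34969*1/92695 = 40015/42572 - 34969/92695 = 2220490157/3946211540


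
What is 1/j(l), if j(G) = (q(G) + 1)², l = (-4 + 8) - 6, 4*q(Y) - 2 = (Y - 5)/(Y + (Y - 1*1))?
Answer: 400/1369 ≈ 0.29218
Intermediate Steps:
q(Y) = ½ + (-5 + Y)/(4*(-1 + 2*Y)) (q(Y) = ½ + ((Y - 5)/(Y + (Y - 1*1)))/4 = ½ + ((-5 + Y)/(Y + (Y - 1)))/4 = ½ + ((-5 + Y)/(Y + (-1 + Y)))/4 = ½ + ((-5 + Y)/(-1 + 2*Y))/4 = ½ + (-5 + Y)/(4*(-1 + 2*Y)))
l = -2 (l = 4 - 6 = -2)
j(G) = (1 + (-7 + 5*G)/(4*(-1 + 2*G)))² (j(G) = ((-7 + 5*G)/(4*(-1 + 2*G)) + 1)² = (1 + (-7 + 5*G)/(4*(-1 + 2*G)))²)
1/j(l) = 1/((-11 + 13*(-2))²/(16*(-1 + 2*(-2))²)) = 1/((-11 - 26)²/(16*(-1 - 4)²)) = 1/((1/16)*(-37)²/(-5)²) = 1/((1/16)*(1/25)*1369) = 1/(1369/400) = 400/1369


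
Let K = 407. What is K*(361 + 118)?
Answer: 194953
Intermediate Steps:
K*(361 + 118) = 407*(361 + 118) = 407*479 = 194953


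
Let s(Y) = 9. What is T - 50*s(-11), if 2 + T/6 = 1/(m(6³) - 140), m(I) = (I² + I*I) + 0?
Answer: -21522729/46586 ≈ -462.00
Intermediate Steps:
m(I) = 2*I² (m(I) = (I² + I²) + 0 = 2*I² + 0 = 2*I²)
T = -559029/46586 (T = -12 + 6/(2*(6³)² - 140) = -12 + 6/(2*216² - 140) = -12 + 6/(2*46656 - 140) = -12 + 6/(93312 - 140) = -12 + 6/93172 = -12 + 6*(1/93172) = -12 + 3/46586 = -559029/46586 ≈ -12.000)
T - 50*s(-11) = -559029/46586 - 50*9 = -559029/46586 - 450 = -21522729/46586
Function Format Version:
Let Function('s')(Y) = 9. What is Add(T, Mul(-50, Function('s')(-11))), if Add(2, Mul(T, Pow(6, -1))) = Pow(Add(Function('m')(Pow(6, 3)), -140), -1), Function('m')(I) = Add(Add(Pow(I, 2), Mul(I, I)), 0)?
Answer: Rational(-21522729, 46586) ≈ -462.00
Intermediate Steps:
Function('m')(I) = Mul(2, Pow(I, 2)) (Function('m')(I) = Add(Add(Pow(I, 2), Pow(I, 2)), 0) = Add(Mul(2, Pow(I, 2)), 0) = Mul(2, Pow(I, 2)))
T = Rational(-559029, 46586) (T = Add(-12, Mul(6, Pow(Add(Mul(2, Pow(Pow(6, 3), 2)), -140), -1))) = Add(-12, Mul(6, Pow(Add(Mul(2, Pow(216, 2)), -140), -1))) = Add(-12, Mul(6, Pow(Add(Mul(2, 46656), -140), -1))) = Add(-12, Mul(6, Pow(Add(93312, -140), -1))) = Add(-12, Mul(6, Pow(93172, -1))) = Add(-12, Mul(6, Rational(1, 93172))) = Add(-12, Rational(3, 46586)) = Rational(-559029, 46586) ≈ -12.000)
Add(T, Mul(-50, Function('s')(-11))) = Add(Rational(-559029, 46586), Mul(-50, 9)) = Add(Rational(-559029, 46586), -450) = Rational(-21522729, 46586)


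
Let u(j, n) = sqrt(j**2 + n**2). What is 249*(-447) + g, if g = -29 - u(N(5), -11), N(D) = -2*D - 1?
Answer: -111332 - 11*sqrt(2) ≈ -1.1135e+5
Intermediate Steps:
N(D) = -1 - 2*D
g = -29 - 11*sqrt(2) (g = -29 - sqrt((-1 - 2*5)**2 + (-11)**2) = -29 - sqrt((-1 - 10)**2 + 121) = -29 - sqrt((-11)**2 + 121) = -29 - sqrt(121 + 121) = -29 - sqrt(242) = -29 - 11*sqrt(2) ≈ -44.556)
249*(-447) + g = 249*(-447) + (-29 - 11*sqrt(2)) = -111303 + (-29 - 11*sqrt(2)) = -111332 - 11*sqrt(2)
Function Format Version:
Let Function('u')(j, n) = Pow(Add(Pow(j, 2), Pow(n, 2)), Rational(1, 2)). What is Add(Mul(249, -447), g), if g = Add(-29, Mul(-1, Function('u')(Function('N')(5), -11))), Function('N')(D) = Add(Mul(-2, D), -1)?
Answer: Add(-111332, Mul(-11, Pow(2, Rational(1, 2)))) ≈ -1.1135e+5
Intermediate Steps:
Function('N')(D) = Add(-1, Mul(-2, D))
g = Add(-29, Mul(-11, Pow(2, Rational(1, 2)))) (g = Add(-29, Mul(-1, Pow(Add(Pow(Add(-1, Mul(-2, 5)), 2), Pow(-11, 2)), Rational(1, 2)))) = Add(-29, Mul(-1, Pow(Add(Pow(Add(-1, -10), 2), 121), Rational(1, 2)))) = Add(-29, Mul(-1, Pow(Add(Pow(-11, 2), 121), Rational(1, 2)))) = Add(-29, Mul(-1, Pow(Add(121, 121), Rational(1, 2)))) = Add(-29, Mul(-1, Pow(242, Rational(1, 2)))) = Add(-29, Mul(-1, Mul(11, Pow(2, Rational(1, 2))))) = Add(-29, Mul(-11, Pow(2, Rational(1, 2)))) ≈ -44.556)
Add(Mul(249, -447), g) = Add(Mul(249, -447), Add(-29, Mul(-11, Pow(2, Rational(1, 2))))) = Add(-111303, Add(-29, Mul(-11, Pow(2, Rational(1, 2))))) = Add(-111332, Mul(-11, Pow(2, Rational(1, 2))))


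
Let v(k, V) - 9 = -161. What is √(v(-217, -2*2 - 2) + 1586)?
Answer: √1434 ≈ 37.868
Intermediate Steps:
v(k, V) = -152 (v(k, V) = 9 - 161 = -152)
√(v(-217, -2*2 - 2) + 1586) = √(-152 + 1586) = √1434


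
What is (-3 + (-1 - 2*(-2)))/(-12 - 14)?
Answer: 0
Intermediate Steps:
(-3 + (-1 - 2*(-2)))/(-12 - 14) = (-3 + (-1 + 4))/(-26) = (-3 + 3)*(-1/26) = 0*(-1/26) = 0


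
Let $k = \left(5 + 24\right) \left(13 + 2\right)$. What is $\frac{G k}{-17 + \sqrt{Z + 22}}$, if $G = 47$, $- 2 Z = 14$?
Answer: $- \frac{347565}{274} - \frac{20445 \sqrt{15}}{274} \approx -1557.5$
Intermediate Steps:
$Z = -7$ ($Z = \left(- \frac{1}{2}\right) 14 = -7$)
$k = 435$ ($k = 29 \cdot 15 = 435$)
$\frac{G k}{-17 + \sqrt{Z + 22}} = \frac{47 \cdot 435}{-17 + \sqrt{-7 + 22}} = \frac{20445}{-17 + \sqrt{15}}$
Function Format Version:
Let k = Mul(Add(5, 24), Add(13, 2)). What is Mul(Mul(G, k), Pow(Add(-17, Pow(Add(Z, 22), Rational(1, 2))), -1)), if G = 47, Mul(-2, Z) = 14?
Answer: Add(Rational(-347565, 274), Mul(Rational(-20445, 274), Pow(15, Rational(1, 2)))) ≈ -1557.5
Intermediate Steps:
Z = -7 (Z = Mul(Rational(-1, 2), 14) = -7)
k = 435 (k = Mul(29, 15) = 435)
Mul(Mul(G, k), Pow(Add(-17, Pow(Add(Z, 22), Rational(1, 2))), -1)) = Mul(Mul(47, 435), Pow(Add(-17, Pow(Add(-7, 22), Rational(1, 2))), -1)) = Mul(20445, Pow(Add(-17, Pow(15, Rational(1, 2))), -1))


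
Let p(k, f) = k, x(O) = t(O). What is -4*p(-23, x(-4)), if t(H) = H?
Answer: 92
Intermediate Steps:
x(O) = O
-4*p(-23, x(-4)) = -4*(-23) = 92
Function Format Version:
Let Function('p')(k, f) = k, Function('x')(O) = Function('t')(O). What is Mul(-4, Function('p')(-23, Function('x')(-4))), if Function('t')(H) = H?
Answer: 92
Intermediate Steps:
Function('x')(O) = O
Mul(-4, Function('p')(-23, Function('x')(-4))) = Mul(-4, -23) = 92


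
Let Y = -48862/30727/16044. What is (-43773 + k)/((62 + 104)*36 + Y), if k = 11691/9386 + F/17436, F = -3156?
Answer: -73572368333974014813/10044528796585595377 ≈ -7.3246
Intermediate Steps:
Y = -24431/246491994 (Y = -48862*1/30727*(1/16044) = -48862/30727*1/16044 = -24431/246491994 ≈ -9.9115e-5)
k = 14518505/13637858 (k = 11691/9386 - 3156/17436 = 11691*(1/9386) - 3156*1/17436 = 11691/9386 - 263/1453 = 14518505/13637858 ≈ 1.0646)
(-43773 + k)/((62 + 104)*36 + Y) = (-43773 + 14518505/13637858)/((62 + 104)*36 - 24431/246491994) = -596955439729/(13637858*(166*36 - 24431/246491994)) = -596955439729/(13637858*(5976 - 24431/246491994)) = -596955439729/(13637858*1473036131713/246491994) = -596955439729/13637858*246491994/1473036131713 = -73572368333974014813/10044528796585595377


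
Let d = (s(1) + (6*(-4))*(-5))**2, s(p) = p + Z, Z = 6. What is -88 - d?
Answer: -16217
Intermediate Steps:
s(p) = 6 + p (s(p) = p + 6 = 6 + p)
d = 16129 (d = ((6 + 1) + (6*(-4))*(-5))**2 = (7 - 24*(-5))**2 = (7 + 120)**2 = 127**2 = 16129)
-88 - d = -88 - 1*16129 = -88 - 16129 = -16217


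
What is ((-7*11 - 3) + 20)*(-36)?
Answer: 2160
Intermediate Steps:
((-7*11 - 3) + 20)*(-36) = ((-77 - 3) + 20)*(-36) = (-80 + 20)*(-36) = -60*(-36) = 2160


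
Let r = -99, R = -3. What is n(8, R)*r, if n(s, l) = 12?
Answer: -1188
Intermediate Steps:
n(8, R)*r = 12*(-99) = -1188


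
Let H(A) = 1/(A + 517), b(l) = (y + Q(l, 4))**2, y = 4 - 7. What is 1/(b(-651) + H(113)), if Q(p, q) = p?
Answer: 630/269461081 ≈ 2.3380e-6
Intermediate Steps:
y = -3
b(l) = (-3 + l)**2
H(A) = 1/(517 + A)
1/(b(-651) + H(113)) = 1/((-3 - 651)**2 + 1/(517 + 113)) = 1/((-654)**2 + 1/630) = 1/(427716 + 1/630) = 1/(269461081/630) = 630/269461081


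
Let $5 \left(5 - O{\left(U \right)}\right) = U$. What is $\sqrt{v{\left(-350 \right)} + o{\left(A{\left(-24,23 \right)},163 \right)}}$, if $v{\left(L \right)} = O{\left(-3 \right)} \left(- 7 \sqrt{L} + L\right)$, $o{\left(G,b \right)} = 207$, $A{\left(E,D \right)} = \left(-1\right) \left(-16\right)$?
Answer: $\sqrt{-1753 - 196 i \sqrt{14}} \approx 8.5796 - 42.739 i$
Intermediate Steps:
$A{\left(E,D \right)} = 16$
$O{\left(U \right)} = 5 - \frac{U}{5}$
$v{\left(L \right)} = - \frac{196 \sqrt{L}}{5} + \frac{28 L}{5}$ ($v{\left(L \right)} = \left(5 - - \frac{3}{5}\right) \left(- 7 \sqrt{L} + L\right) = \left(5 + \frac{3}{5}\right) \left(L - 7 \sqrt{L}\right) = \frac{28 \left(L - 7 \sqrt{L}\right)}{5} = - \frac{196 \sqrt{L}}{5} + \frac{28 L}{5}$)
$\sqrt{v{\left(-350 \right)} + o{\left(A{\left(-24,23 \right)},163 \right)}} = \sqrt{\left(- \frac{196 \sqrt{-350}}{5} + \frac{28}{5} \left(-350\right)\right) + 207} = \sqrt{\left(- \frac{196 \cdot 5 i \sqrt{14}}{5} - 1960\right) + 207} = \sqrt{\left(- 196 i \sqrt{14} - 1960\right) + 207} = \sqrt{\left(-1960 - 196 i \sqrt{14}\right) + 207} = \sqrt{-1753 - 196 i \sqrt{14}}$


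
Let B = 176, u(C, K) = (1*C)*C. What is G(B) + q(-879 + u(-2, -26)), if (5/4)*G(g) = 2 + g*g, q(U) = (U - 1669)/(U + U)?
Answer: 21685872/875 ≈ 24784.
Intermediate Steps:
u(C, K) = C² (u(C, K) = C*C = C²)
q(U) = (-1669 + U)/(2*U) (q(U) = (-1669 + U)/((2*U)) = (-1669 + U)*(1/(2*U)) = (-1669 + U)/(2*U))
G(g) = 8/5 + 4*g²/5 (G(g) = 4*(2 + g*g)/5 = 4*(2 + g²)/5 = 8/5 + 4*g²/5)
G(B) + q(-879 + u(-2, -26)) = (8/5 + (⅘)*176²) + (-1669 + (-879 + (-2)²))/(2*(-879 + (-2)²)) = (8/5 + (⅘)*30976) + (-1669 + (-879 + 4))/(2*(-879 + 4)) = (8/5 + 123904/5) + (½)*(-1669 - 875)/(-875) = 123912/5 + (½)*(-1/875)*(-2544) = 123912/5 + 1272/875 = 21685872/875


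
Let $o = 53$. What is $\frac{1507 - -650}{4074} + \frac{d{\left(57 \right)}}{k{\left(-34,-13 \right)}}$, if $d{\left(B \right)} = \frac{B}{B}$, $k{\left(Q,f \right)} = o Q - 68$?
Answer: $\frac{335793}{634865} \approx 0.52892$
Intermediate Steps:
$k{\left(Q,f \right)} = -68 + 53 Q$ ($k{\left(Q,f \right)} = 53 Q - 68 = -68 + 53 Q$)
$d{\left(B \right)} = 1$
$\frac{1507 - -650}{4074} + \frac{d{\left(57 \right)}}{k{\left(-34,-13 \right)}} = \frac{1507 - -650}{4074} + 1 \frac{1}{-68 + 53 \left(-34\right)} = \left(1507 + 650\right) \frac{1}{4074} + 1 \frac{1}{-68 - 1802} = 2157 \cdot \frac{1}{4074} + 1 \frac{1}{-1870} = \frac{719}{1358} + 1 \left(- \frac{1}{1870}\right) = \frac{719}{1358} - \frac{1}{1870} = \frac{335793}{634865}$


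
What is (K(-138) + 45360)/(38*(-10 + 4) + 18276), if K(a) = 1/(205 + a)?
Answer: 3039121/1209216 ≈ 2.5133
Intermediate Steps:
(K(-138) + 45360)/(38*(-10 + 4) + 18276) = (1/(205 - 138) + 45360)/(38*(-10 + 4) + 18276) = (1/67 + 45360)/(38*(-6) + 18276) = (1/67 + 45360)/(-228 + 18276) = (3039121/67)/18048 = (3039121/67)*(1/18048) = 3039121/1209216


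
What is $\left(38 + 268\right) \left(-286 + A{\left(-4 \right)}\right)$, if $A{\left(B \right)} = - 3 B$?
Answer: $-83844$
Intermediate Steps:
$\left(38 + 268\right) \left(-286 + A{\left(-4 \right)}\right) = \left(38 + 268\right) \left(-286 - -12\right) = 306 \left(-286 + 12\right) = 306 \left(-274\right) = -83844$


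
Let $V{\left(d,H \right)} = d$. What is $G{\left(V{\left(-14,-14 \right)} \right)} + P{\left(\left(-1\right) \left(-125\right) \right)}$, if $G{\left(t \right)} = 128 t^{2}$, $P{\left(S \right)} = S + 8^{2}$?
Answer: $25277$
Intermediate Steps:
$P{\left(S \right)} = 64 + S$ ($P{\left(S \right)} = S + 64 = 64 + S$)
$G{\left(V{\left(-14,-14 \right)} \right)} + P{\left(\left(-1\right) \left(-125\right) \right)} = 128 \left(-14\right)^{2} + \left(64 - -125\right) = 128 \cdot 196 + \left(64 + 125\right) = 25088 + 189 = 25277$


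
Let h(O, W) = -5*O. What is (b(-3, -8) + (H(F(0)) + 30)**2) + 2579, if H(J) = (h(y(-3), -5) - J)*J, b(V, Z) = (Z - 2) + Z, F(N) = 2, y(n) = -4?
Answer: 6917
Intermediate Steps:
b(V, Z) = -2 + 2*Z (b(V, Z) = (-2 + Z) + Z = -2 + 2*Z)
H(J) = J*(20 - J) (H(J) = (-5*(-4) - J)*J = (20 - J)*J = J*(20 - J))
(b(-3, -8) + (H(F(0)) + 30)**2) + 2579 = ((-2 + 2*(-8)) + (2*(20 - 1*2) + 30)**2) + 2579 = ((-2 - 16) + (2*(20 - 2) + 30)**2) + 2579 = (-18 + (2*18 + 30)**2) + 2579 = (-18 + (36 + 30)**2) + 2579 = (-18 + 66**2) + 2579 = (-18 + 4356) + 2579 = 4338 + 2579 = 6917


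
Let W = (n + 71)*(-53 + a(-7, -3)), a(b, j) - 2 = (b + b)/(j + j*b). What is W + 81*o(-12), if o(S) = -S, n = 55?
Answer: -5552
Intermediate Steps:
a(b, j) = 2 + 2*b/(j + b*j) (a(b, j) = 2 + (b + b)/(j + j*b) = 2 + (2*b)/(j + b*j) = 2 + 2*b/(j + b*j))
W = -6524 (W = (55 + 71)*(-53 + 2*(-7 - 3 - 7*(-3))/(-3*(1 - 7))) = 126*(-53 + 2*(-⅓)*(-7 - 3 + 21)/(-6)) = 126*(-53 + 2*(-⅓)*(-⅙)*11) = 126*(-53 + 11/9) = 126*(-466/9) = -6524)
W + 81*o(-12) = -6524 + 81*(-1*(-12)) = -6524 + 81*12 = -6524 + 972 = -5552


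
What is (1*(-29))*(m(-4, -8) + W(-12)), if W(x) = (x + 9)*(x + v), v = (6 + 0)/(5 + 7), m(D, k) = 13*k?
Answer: 4031/2 ≈ 2015.5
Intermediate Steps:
v = 1/2 (v = 6/12 = 6*(1/12) = 1/2 ≈ 0.50000)
W(x) = (1/2 + x)*(9 + x) (W(x) = (x + 9)*(x + 1/2) = (9 + x)*(1/2 + x) = (1/2 + x)*(9 + x))
(1*(-29))*(m(-4, -8) + W(-12)) = (1*(-29))*(13*(-8) + (9/2 + (-12)**2 + (19/2)*(-12))) = -29*(-104 + (9/2 + 144 - 114)) = -29*(-104 + 69/2) = -29*(-139/2) = 4031/2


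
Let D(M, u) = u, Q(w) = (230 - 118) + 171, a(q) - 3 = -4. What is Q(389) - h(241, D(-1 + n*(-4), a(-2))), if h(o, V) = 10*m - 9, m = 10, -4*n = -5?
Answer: 192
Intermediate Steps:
n = 5/4 (n = -¼*(-5) = 5/4 ≈ 1.2500)
a(q) = -1 (a(q) = 3 - 4 = -1)
Q(w) = 283 (Q(w) = 112 + 171 = 283)
h(o, V) = 91 (h(o, V) = 10*10 - 9 = 100 - 9 = 91)
Q(389) - h(241, D(-1 + n*(-4), a(-2))) = 283 - 1*91 = 283 - 91 = 192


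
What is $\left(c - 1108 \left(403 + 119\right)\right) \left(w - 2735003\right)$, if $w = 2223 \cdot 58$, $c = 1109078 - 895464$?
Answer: $950594940578$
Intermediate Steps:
$c = 213614$ ($c = 1109078 - 895464 = 213614$)
$w = 128934$
$\left(c - 1108 \left(403 + 119\right)\right) \left(w - 2735003\right) = \left(213614 - 1108 \left(403 + 119\right)\right) \left(128934 - 2735003\right) = \left(213614 - 578376\right) \left(-2606069\right) = \left(-364762\right) \left(-2606069\right) = 950594940578$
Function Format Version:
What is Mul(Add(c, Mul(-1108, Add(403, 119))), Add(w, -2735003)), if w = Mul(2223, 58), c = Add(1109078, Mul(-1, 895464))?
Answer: 950594940578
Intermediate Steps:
c = 213614 (c = Add(1109078, -895464) = 213614)
w = 128934
Mul(Add(c, Mul(-1108, Add(403, 119))), Add(w, -2735003)) = Mul(Add(213614, Mul(-1108, Add(403, 119))), Add(128934, -2735003)) = Mul(Add(213614, Mul(-1108, 522)), -2606069) = Mul(Add(213614, -578376), -2606069) = Mul(-364762, -2606069) = 950594940578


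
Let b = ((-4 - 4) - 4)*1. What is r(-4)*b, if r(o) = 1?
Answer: -12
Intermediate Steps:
b = -12 (b = (-8 - 4)*1 = -12*1 = -12)
r(-4)*b = 1*(-12) = -12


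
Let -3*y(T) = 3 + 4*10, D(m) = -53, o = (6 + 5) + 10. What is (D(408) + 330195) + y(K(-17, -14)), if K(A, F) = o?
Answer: 990383/3 ≈ 3.3013e+5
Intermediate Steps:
o = 21 (o = 11 + 10 = 21)
K(A, F) = 21
y(T) = -43/3 (y(T) = -(3 + 4*10)/3 = -(3 + 40)/3 = -⅓*43 = -43/3)
(D(408) + 330195) + y(K(-17, -14)) = (-53 + 330195) - 43/3 = 330142 - 43/3 = 990383/3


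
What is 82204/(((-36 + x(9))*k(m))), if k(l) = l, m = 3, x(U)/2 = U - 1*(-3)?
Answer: -20551/9 ≈ -2283.4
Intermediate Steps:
x(U) = 6 + 2*U (x(U) = 2*(U - 1*(-3)) = 2*(U + 3) = 2*(3 + U) = 6 + 2*U)
82204/(((-36 + x(9))*k(m))) = 82204/(((-36 + (6 + 2*9))*3)) = 82204/(((-36 + (6 + 18))*3)) = 82204/(((-36 + 24)*3)) = 82204/((-12*3)) = 82204/(-36) = 82204*(-1/36) = -20551/9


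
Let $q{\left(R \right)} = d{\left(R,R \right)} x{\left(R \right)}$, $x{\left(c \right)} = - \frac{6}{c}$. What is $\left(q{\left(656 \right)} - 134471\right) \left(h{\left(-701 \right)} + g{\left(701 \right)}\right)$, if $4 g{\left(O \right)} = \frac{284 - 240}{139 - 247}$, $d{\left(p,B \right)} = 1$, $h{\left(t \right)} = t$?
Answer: $\frac{3339699392029}{35424} \approx 9.4278 \cdot 10^{7}$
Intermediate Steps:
$g{\left(O \right)} = - \frac{11}{108}$ ($g{\left(O \right)} = \frac{\left(284 - 240\right) \frac{1}{139 - 247}}{4} = \frac{44 \frac{1}{-108}}{4} = \frac{44 \left(- \frac{1}{108}\right)}{4} = \frac{1}{4} \left(- \frac{11}{27}\right) = - \frac{11}{108}$)
$q{\left(R \right)} = - \frac{6}{R}$ ($q{\left(R \right)} = 1 \left(- \frac{6}{R}\right) = - \frac{6}{R}$)
$\left(q{\left(656 \right)} - 134471\right) \left(h{\left(-701 \right)} + g{\left(701 \right)}\right) = \left(- \frac{6}{656} - 134471\right) \left(-701 - \frac{11}{108}\right) = \left(\left(-6\right) \frac{1}{656} - 134471\right) \left(- \frac{75719}{108}\right) = \left(- \frac{3}{328} - 134471\right) \left(- \frac{75719}{108}\right) = \left(- \frac{44106491}{328}\right) \left(- \frac{75719}{108}\right) = \frac{3339699392029}{35424}$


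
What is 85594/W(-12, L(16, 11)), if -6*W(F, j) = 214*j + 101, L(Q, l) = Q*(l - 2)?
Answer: -513564/30917 ≈ -16.611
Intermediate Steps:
L(Q, l) = Q*(-2 + l)
W(F, j) = -101/6 - 107*j/3 (W(F, j) = -(214*j + 101)/6 = -(101 + 214*j)/6 = -101/6 - 107*j/3)
85594/W(-12, L(16, 11)) = 85594/(-101/6 - 1712*(-2 + 11)/3) = 85594/(-101/6 - 1712*9/3) = 85594/(-101/6 - 107/3*144) = 85594/(-101/6 - 5136) = 85594/(-30917/6) = 85594*(-6/30917) = -513564/30917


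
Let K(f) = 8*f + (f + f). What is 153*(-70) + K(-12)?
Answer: -10830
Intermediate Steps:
K(f) = 10*f (K(f) = 8*f + 2*f = 10*f)
153*(-70) + K(-12) = 153*(-70) + 10*(-12) = -10710 - 120 = -10830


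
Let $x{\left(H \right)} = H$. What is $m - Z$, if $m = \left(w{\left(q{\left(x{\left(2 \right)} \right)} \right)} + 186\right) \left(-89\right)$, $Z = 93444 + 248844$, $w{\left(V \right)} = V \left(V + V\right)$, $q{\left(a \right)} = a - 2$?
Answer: $-358842$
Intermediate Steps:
$q{\left(a \right)} = -2 + a$
$w{\left(V \right)} = 2 V^{2}$ ($w{\left(V \right)} = V 2 V = 2 V^{2}$)
$Z = 342288$
$m = -16554$ ($m = \left(2 \left(-2 + 2\right)^{2} + 186\right) \left(-89\right) = \left(2 \cdot 0^{2} + 186\right) \left(-89\right) = \left(2 \cdot 0 + 186\right) \left(-89\right) = \left(0 + 186\right) \left(-89\right) = 186 \left(-89\right) = -16554$)
$m - Z = -16554 - 342288 = -358842$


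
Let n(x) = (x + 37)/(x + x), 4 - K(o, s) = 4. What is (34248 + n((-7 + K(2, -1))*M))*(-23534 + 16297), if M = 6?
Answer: -20819669369/84 ≈ -2.4785e+8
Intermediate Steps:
K(o, s) = 0 (K(o, s) = 4 - 1*4 = 4 - 4 = 0)
n(x) = (37 + x)/(2*x) (n(x) = (37 + x)/((2*x)) = (37 + x)*(1/(2*x)) = (37 + x)/(2*x))
(34248 + n((-7 + K(2, -1))*M))*(-23534 + 16297) = (34248 + (37 + (-7 + 0)*6)/(2*(((-7 + 0)*6))))*(-23534 + 16297) = (34248 + (37 - 7*6)/(2*((-7*6))))*(-7237) = (34248 + (½)*(37 - 42)/(-42))*(-7237) = (34248 + (½)*(-1/42)*(-5))*(-7237) = (34248 + 5/84)*(-7237) = (2876837/84)*(-7237) = -20819669369/84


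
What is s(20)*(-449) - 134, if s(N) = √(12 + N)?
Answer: -134 - 1796*√2 ≈ -2673.9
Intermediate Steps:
s(20)*(-449) - 134 = √(12 + 20)*(-449) - 134 = √32*(-449) - 134 = (4*√2)*(-449) - 134 = -1796*√2 - 134 = -134 - 1796*√2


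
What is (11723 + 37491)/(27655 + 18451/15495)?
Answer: 34662315/19478758 ≈ 1.7795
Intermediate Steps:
(11723 + 37491)/(27655 + 18451/15495) = 49214/(27655 + 18451*(1/15495)) = 49214/(27655 + 18451/15495) = 49214/(428532676/15495) = 49214*(15495/428532676) = 34662315/19478758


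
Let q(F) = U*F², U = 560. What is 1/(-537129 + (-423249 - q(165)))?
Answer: -1/16206378 ≈ -6.1704e-8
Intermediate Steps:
q(F) = 560*F²
1/(-537129 + (-423249 - q(165))) = 1/(-537129 + (-423249 - 560*165²)) = 1/(-537129 + (-423249 - 560*27225)) = 1/(-537129 + (-423249 - 1*15246000)) = 1/(-537129 + (-423249 - 15246000)) = 1/(-537129 - 15669249) = 1/(-16206378) = -1/16206378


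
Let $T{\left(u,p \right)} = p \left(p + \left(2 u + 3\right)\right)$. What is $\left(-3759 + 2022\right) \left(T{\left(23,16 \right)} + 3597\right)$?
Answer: $-8054469$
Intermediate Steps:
$T{\left(u,p \right)} = p \left(3 + p + 2 u\right)$ ($T{\left(u,p \right)} = p \left(p + \left(3 + 2 u\right)\right) = p \left(3 + p + 2 u\right)$)
$\left(-3759 + 2022\right) \left(T{\left(23,16 \right)} + 3597\right) = \left(-3759 + 2022\right) \left(16 \left(3 + 16 + 2 \cdot 23\right) + 3597\right) = - 1737 \left(16 \left(3 + 16 + 46\right) + 3597\right) = - 1737 \left(16 \cdot 65 + 3597\right) = - 1737 \left(1040 + 3597\right) = \left(-1737\right) 4637 = -8054469$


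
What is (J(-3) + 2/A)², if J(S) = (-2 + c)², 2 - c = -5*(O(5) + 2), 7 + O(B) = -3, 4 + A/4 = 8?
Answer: 163865601/64 ≈ 2.5604e+6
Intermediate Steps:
A = 16 (A = -16 + 4*8 = -16 + 32 = 16)
O(B) = -10 (O(B) = -7 - 3 = -10)
c = -38 (c = 2 - (-5)*(-10 + 2) = 2 - (-5)*(-8) = 2 - 1*40 = 2 - 40 = -38)
J(S) = 1600 (J(S) = (-2 - 38)² = (-40)² = 1600)
(J(-3) + 2/A)² = (1600 + 2/16)² = (1600 + 2*(1/16))² = (1600 + ⅛)² = (12801/8)² = 163865601/64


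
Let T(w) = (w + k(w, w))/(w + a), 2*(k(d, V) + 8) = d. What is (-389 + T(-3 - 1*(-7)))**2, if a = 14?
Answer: 12264004/81 ≈ 1.5141e+5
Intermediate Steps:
k(d, V) = -8 + d/2
T(w) = (-8 + 3*w/2)/(14 + w) (T(w) = (w + (-8 + w/2))/(w + 14) = (-8 + 3*w/2)/(14 + w))
(-389 + T(-3 - 1*(-7)))**2 = (-389 + (-16 + 3*(-3 - 1*(-7)))/(2*(14 + (-3 - 1*(-7)))))**2 = (-389 + (-16 + 3*(-3 + 7))/(2*(14 + (-3 + 7))))**2 = (-389 + (-16 + 3*4)/(2*(14 + 4)))**2 = (-389 + (1/2)*(-16 + 12)/18)**2 = (-389 + (1/2)*(1/18)*(-4))**2 = (-389 - 1/9)**2 = (-3502/9)**2 = 12264004/81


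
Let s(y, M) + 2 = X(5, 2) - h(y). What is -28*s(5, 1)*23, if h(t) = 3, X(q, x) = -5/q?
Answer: 3864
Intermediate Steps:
s(y, M) = -6 (s(y, M) = -2 + (-5/5 - 1*3) = -2 + (-5*⅕ - 3) = -2 + (-1 - 3) = -2 - 4 = -6)
-28*s(5, 1)*23 = -28*(-6)*23 = 168*23 = 3864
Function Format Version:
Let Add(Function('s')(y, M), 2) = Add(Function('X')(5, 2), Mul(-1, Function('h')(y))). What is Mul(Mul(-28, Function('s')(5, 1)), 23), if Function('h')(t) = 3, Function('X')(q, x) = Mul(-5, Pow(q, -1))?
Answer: 3864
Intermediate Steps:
Function('s')(y, M) = -6 (Function('s')(y, M) = Add(-2, Add(Mul(-5, Pow(5, -1)), Mul(-1, 3))) = Add(-2, Add(Mul(-5, Rational(1, 5)), -3)) = Add(-2, Add(-1, -3)) = Add(-2, -4) = -6)
Mul(Mul(-28, Function('s')(5, 1)), 23) = Mul(Mul(-28, -6), 23) = Mul(168, 23) = 3864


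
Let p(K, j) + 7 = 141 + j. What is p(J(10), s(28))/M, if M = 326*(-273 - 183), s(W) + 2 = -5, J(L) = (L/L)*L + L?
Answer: -127/148656 ≈ -0.00085432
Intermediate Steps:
J(L) = 2*L (J(L) = 1*L + L = L + L = 2*L)
s(W) = -7 (s(W) = -2 - 5 = -7)
M = -148656 (M = 326*(-456) = -148656)
p(K, j) = 134 + j (p(K, j) = -7 + (141 + j) = 134 + j)
p(J(10), s(28))/M = (134 - 7)/(-148656) = 127*(-1/148656) = -127/148656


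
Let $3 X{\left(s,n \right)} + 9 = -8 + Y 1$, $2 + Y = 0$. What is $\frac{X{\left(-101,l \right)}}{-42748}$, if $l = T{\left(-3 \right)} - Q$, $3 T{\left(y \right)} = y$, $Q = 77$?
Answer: $\frac{19}{128244} \approx 0.00014816$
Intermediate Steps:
$T{\left(y \right)} = \frac{y}{3}$
$Y = -2$ ($Y = -2 + 0 = -2$)
$l = -78$ ($l = \frac{1}{3} \left(-3\right) - 77 = -1 - 77 = -78$)
$X{\left(s,n \right)} = - \frac{19}{3}$ ($X{\left(s,n \right)} = -3 + \frac{-8 - 2}{3} = -3 + \frac{1}{3} \left(-10\right) = -3 - \frac{10}{3} = - \frac{19}{3}$)
$\frac{X{\left(-101,l \right)}}{-42748} = - \frac{19}{3 \left(-42748\right)} = \left(- \frac{19}{3}\right) \left(- \frac{1}{42748}\right) = \frac{19}{128244}$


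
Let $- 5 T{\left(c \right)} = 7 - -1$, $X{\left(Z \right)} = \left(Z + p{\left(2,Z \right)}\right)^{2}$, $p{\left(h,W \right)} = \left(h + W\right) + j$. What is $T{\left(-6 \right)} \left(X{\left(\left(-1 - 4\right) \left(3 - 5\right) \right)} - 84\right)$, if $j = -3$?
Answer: $- \frac{2216}{5} \approx -443.2$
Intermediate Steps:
$p{\left(h,W \right)} = -3 + W + h$ ($p{\left(h,W \right)} = \left(h + W\right) - 3 = \left(W + h\right) - 3 = -3 + W + h$)
$X{\left(Z \right)} = \left(-1 + 2 Z\right)^{2}$ ($X{\left(Z \right)} = \left(Z + \left(-3 + Z + 2\right)\right)^{2} = \left(Z + \left(-1 + Z\right)\right)^{2} = \left(-1 + 2 Z\right)^{2}$)
$T{\left(c \right)} = - \frac{8}{5}$ ($T{\left(c \right)} = - \frac{7 - -1}{5} = - \frac{7 + 1}{5} = \left(- \frac{1}{5}\right) 8 = - \frac{8}{5}$)
$T{\left(-6 \right)} \left(X{\left(\left(-1 - 4\right) \left(3 - 5\right) \right)} - 84\right) = - \frac{8 \left(\left(-1 + 2 \left(-1 - 4\right) \left(3 - 5\right)\right)^{2} - 84\right)}{5} = - \frac{8 \left(\left(-1 + 2 \left(\left(-5\right) \left(-2\right)\right)\right)^{2} - 84\right)}{5} = - \frac{8 \left(\left(-1 + 2 \cdot 10\right)^{2} - 84\right)}{5} = - \frac{8 \left(\left(-1 + 20\right)^{2} - 84\right)}{5} = - \frac{8 \left(19^{2} - 84\right)}{5} = - \frac{8 \left(361 - 84\right)}{5} = \left(- \frac{8}{5}\right) 277 = - \frac{2216}{5}$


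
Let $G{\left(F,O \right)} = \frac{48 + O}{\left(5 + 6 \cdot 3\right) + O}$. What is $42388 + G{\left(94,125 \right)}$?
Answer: $\frac{6273597}{148} \approx 42389.0$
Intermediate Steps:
$G{\left(F,O \right)} = \frac{48 + O}{23 + O}$ ($G{\left(F,O \right)} = \frac{48 + O}{\left(5 + 18\right) + O} = \frac{48 + O}{23 + O}$)
$42388 + G{\left(94,125 \right)} = 42388 + \frac{48 + 125}{23 + 125} = 42388 + \frac{1}{148} \cdot 173 = 42388 + \frac{173}{148} = \frac{6273597}{148}$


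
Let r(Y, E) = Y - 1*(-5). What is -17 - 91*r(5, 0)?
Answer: -927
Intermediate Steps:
r(Y, E) = 5 + Y (r(Y, E) = Y + 5 = 5 + Y)
-17 - 91*r(5, 0) = -17 - 91*(5 + 5) = -17 - 91*10 = -17 - 910 = -927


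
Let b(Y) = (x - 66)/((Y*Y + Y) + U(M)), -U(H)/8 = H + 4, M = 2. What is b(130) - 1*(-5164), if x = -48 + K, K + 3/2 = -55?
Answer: 175389755/33964 ≈ 5164.0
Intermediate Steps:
K = -113/2 (K = -3/2 - 55 = -113/2 ≈ -56.500)
U(H) = -32 - 8*H (U(H) = -8*(H + 4) = -8*(4 + H) = -32 - 8*H)
x = -209/2 (x = -48 - 113/2 = -209/2 ≈ -104.50)
b(Y) = -341/(2*(-48 + Y + Y**2)) (b(Y) = (-209/2 - 66)/((Y*Y + Y) + (-32 - 8*2)) = -341/(2*((Y**2 + Y) + (-32 - 16))) = -341/(2*((Y + Y**2) - 48)) = -341/(2*(-48 + Y + Y**2)))
b(130) - 1*(-5164) = -341/(-96 + 2*130 + 2*130**2) - 1*(-5164) = -341/(-96 + 260 + 2*16900) + 5164 = -341/(-96 + 260 + 33800) + 5164 = -341/33964 + 5164 = 175389755/33964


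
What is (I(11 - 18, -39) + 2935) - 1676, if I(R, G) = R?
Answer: 1252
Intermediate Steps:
(I(11 - 18, -39) + 2935) - 1676 = ((11 - 18) + 2935) - 1676 = (-7 + 2935) - 1676 = 2928 - 1676 = 1252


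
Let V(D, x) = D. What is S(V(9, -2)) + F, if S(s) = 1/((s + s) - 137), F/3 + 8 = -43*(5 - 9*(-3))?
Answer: -494089/119 ≈ -4152.0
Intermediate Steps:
F = -4152 (F = -24 + 3*(-43*(5 - 9*(-3))) = -24 + 3*(-43*(5 + 27)) = -24 + 3*(-43*32) = -24 + 3*(-1376) = -24 - 4128 = -4152)
S(s) = 1/(-137 + 2*s) (S(s) = 1/(2*s - 137) = 1/(-137 + 2*s))
S(V(9, -2)) + F = 1/(-137 + 2*9) - 4152 = 1/(-137 + 18) - 4152 = 1/(-119) - 4152 = -1/119 - 4152 = -494089/119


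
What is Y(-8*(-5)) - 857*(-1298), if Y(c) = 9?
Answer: 1112395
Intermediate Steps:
Y(-8*(-5)) - 857*(-1298) = 9 - 857*(-1298) = 9 + 1112386 = 1112395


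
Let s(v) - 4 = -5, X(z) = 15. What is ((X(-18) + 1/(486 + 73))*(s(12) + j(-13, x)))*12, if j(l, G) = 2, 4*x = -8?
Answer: 100632/559 ≈ 180.02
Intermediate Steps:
x = -2 (x = (¼)*(-8) = -2)
s(v) = -1 (s(v) = 4 - 5 = -1)
((X(-18) + 1/(486 + 73))*(s(12) + j(-13, x)))*12 = ((15 + 1/(486 + 73))*(-1 + 2))*12 = ((15 + 1/559)*1)*12 = ((8386/559)*1)*12 = (8386/559)*12 = 100632/559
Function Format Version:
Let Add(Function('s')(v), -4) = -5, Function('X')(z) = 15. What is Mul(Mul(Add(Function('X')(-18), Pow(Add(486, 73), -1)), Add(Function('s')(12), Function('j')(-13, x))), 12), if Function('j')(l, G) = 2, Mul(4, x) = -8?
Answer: Rational(100632, 559) ≈ 180.02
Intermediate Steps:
x = -2 (x = Mul(Rational(1, 4), -8) = -2)
Function('s')(v) = -1 (Function('s')(v) = Add(4, -5) = -1)
Mul(Mul(Add(Function('X')(-18), Pow(Add(486, 73), -1)), Add(Function('s')(12), Function('j')(-13, x))), 12) = Mul(Mul(Add(15, Pow(Add(486, 73), -1)), Add(-1, 2)), 12) = Mul(Mul(Add(15, Pow(559, -1)), 1), 12) = Mul(Mul(Add(15, Rational(1, 559)), 1), 12) = Mul(Mul(Rational(8386, 559), 1), 12) = Mul(Rational(8386, 559), 12) = Rational(100632, 559)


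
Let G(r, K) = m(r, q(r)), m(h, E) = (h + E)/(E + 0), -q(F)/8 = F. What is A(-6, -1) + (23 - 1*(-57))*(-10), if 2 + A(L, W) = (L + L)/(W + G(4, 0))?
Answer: -706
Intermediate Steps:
q(F) = -8*F
m(h, E) = (E + h)/E
G(r, K) = 7/8 (G(r, K) = (-8*r + r)/((-8*r)) = (-1/(8*r))*(-7*r) = 7/8)
A(L, W) = -2 + 2*L/(7/8 + W) (A(L, W) = -2 + (L + L)/(W + 7/8) = -2 + (2*L)/(7/8 + W) = -2 + 2*L/(7/8 + W))
A(-6, -1) + (23 - 1*(-57))*(-10) = 2*(-7 - 8*(-1) + 8*(-6))/(7 + 8*(-1)) + (23 - 1*(-57))*(-10) = 2*(-7 + 8 - 48)/(7 - 8) + (23 + 57)*(-10) = 2*(-47)/(-1) + 80*(-10) = 2*(-1)*(-47) - 800 = 94 - 800 = -706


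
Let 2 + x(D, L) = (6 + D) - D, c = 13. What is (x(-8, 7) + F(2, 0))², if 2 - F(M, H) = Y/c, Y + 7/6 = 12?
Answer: 961/36 ≈ 26.694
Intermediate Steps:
Y = 65/6 (Y = -7/6 + 12 = 65/6 ≈ 10.833)
F(M, H) = 7/6 (F(M, H) = 2 - 65/(6*13) = 2 - 1*⅚ = 2 - ⅚ = 7/6)
x(D, L) = 4 (x(D, L) = -2 + ((6 + D) - D) = -2 + 6 = 4)
(x(-8, 7) + F(2, 0))² = (4 + 7/6)² = (31/6)² = 961/36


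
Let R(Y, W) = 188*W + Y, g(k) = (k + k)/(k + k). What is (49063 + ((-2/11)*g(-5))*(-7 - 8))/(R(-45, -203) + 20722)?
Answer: -539723/192357 ≈ -2.8058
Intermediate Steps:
g(k) = 1 (g(k) = (2*k)/((2*k)) = (2*k)*(1/(2*k)) = 1)
R(Y, W) = Y + 188*W
(49063 + ((-2/11)*g(-5))*(-7 - 8))/(R(-45, -203) + 20722) = (49063 + (-2/11*1)*(-7 - 8))/((-45 + 188*(-203)) + 20722) = (49063 + (-2*1/11*1)*(-15))/((-45 - 38164) + 20722) = (49063 - 2/11*1*(-15))/(-38209 + 20722) = (49063 - 2/11*(-15))/(-17487) = (49063 + 30/11)*(-1/17487) = (539723/11)*(-1/17487) = -539723/192357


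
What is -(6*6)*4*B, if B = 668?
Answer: -96192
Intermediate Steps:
-(6*6)*4*B = -(6*6)*4*668 = -36*4*668 = -144*668 = -1*96192 = -96192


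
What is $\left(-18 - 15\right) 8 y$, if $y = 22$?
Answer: $-5808$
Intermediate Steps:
$\left(-18 - 15\right) 8 y = \left(-18 - 15\right) 8 \cdot 22 = \left(-33\right) 8 \cdot 22 = \left(-264\right) 22 = -5808$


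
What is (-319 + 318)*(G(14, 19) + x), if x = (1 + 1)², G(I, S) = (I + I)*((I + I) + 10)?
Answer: -1068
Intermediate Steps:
G(I, S) = 2*I*(10 + 2*I) (G(I, S) = (2*I)*(2*I + 10) = (2*I)*(10 + 2*I) = 2*I*(10 + 2*I))
x = 4 (x = 2² = 4)
(-319 + 318)*(G(14, 19) + x) = (-319 + 318)*(4*14*(5 + 14) + 4) = -(4*14*19 + 4) = -(1064 + 4) = -1*1068 = -1068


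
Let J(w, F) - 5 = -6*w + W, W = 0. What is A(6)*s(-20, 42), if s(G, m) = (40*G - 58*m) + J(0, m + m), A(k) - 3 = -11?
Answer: 25848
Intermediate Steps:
A(k) = -8 (A(k) = 3 - 11 = -8)
J(w, F) = 5 - 6*w (J(w, F) = 5 + (-6*w + 0) = 5 - 6*w)
s(G, m) = 5 - 58*m + 40*G (s(G, m) = (40*G - 58*m) + (5 - 6*0) = (-58*m + 40*G) + (5 + 0) = (-58*m + 40*G) + 5 = 5 - 58*m + 40*G)
A(6)*s(-20, 42) = -8*(5 - 58*42 + 40*(-20)) = -8*(5 - 2436 - 800) = -8*(-3231) = 25848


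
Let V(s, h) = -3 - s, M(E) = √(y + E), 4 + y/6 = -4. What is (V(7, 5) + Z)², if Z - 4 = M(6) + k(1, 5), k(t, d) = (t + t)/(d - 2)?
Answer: (-16 + 3*I*√42)²/9 ≈ -13.556 - 69.128*I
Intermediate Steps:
y = -48 (y = -24 + 6*(-4) = -24 - 24 = -48)
M(E) = √(-48 + E)
k(t, d) = 2*t/(-2 + d) (k(t, d) = (2*t)/(-2 + d) = 2*t/(-2 + d))
Z = 14/3 + I*√42 (Z = 4 + (√(-48 + 6) + 2*1/(-2 + 5)) = 4 + (√(-42) + 2*1/3) = 4 + (I*√42 + 2*1*(⅓)) = 4 + (I*√42 + ⅔) = 4 + (⅔ + I*√42) = 14/3 + I*√42 ≈ 4.6667 + 6.4807*I)
(V(7, 5) + Z)² = ((-3 - 1*7) + (14/3 + I*√42))² = ((-3 - 7) + (14/3 + I*√42))² = (-10 + (14/3 + I*√42))² = (-16/3 + I*√42)²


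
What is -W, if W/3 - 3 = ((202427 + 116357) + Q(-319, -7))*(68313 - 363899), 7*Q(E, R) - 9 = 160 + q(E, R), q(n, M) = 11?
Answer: 1978949452281/7 ≈ 2.8271e+11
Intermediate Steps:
Q(E, R) = 180/7 (Q(E, R) = 9/7 + (160 + 11)/7 = 9/7 + (1/7)*171 = 9/7 + 171/7 = 180/7)
W = -1978949452281/7 (W = 9 + 3*(((202427 + 116357) + 180/7)*(68313 - 363899)) = 9 + 3*((318784 + 180/7)*(-295586)) = 9 + 3*((2231668/7)*(-295586)) = 9 + 3*(-659649817448/7) = 9 - 1978949452344/7 = -1978949452281/7 ≈ -2.8271e+11)
-W = -1*(-1978949452281/7) = 1978949452281/7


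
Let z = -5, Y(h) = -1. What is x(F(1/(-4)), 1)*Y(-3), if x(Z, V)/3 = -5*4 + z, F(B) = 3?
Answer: 75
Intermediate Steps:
x(Z, V) = -75 (x(Z, V) = 3*(-5*4 - 5) = 3*(-20 - 5) = 3*(-25) = -75)
x(F(1/(-4)), 1)*Y(-3) = -75*(-1) = 75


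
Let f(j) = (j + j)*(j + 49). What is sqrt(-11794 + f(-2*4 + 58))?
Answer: I*sqrt(1894) ≈ 43.52*I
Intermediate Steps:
f(j) = 2*j*(49 + j) (f(j) = (2*j)*(49 + j) = 2*j*(49 + j))
sqrt(-11794 + f(-2*4 + 58)) = sqrt(-11794 + 2*(-2*4 + 58)*(49 + (-2*4 + 58))) = sqrt(-11794 + 2*(-8 + 58)*(49 + (-8 + 58))) = sqrt(-11794 + 2*50*(49 + 50)) = sqrt(-11794 + 2*50*99) = sqrt(-11794 + 9900) = sqrt(-1894) = I*sqrt(1894)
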